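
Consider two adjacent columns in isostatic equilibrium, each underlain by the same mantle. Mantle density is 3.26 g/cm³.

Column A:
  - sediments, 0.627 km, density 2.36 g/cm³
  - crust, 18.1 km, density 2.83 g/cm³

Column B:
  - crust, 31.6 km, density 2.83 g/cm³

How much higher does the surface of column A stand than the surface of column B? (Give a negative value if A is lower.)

−1.61 km

For any compensation level in the mantle, the mantle terms cancel and isostasy reduces to e = (Σt_A − Σt_B) − (Σ(ρt)_A − Σ(ρt)_B) / ρ_m.
Σt_A = 18.727 km; Σt_B = 31.6 km; Σ(ρt)_A = 52.70272; Σ(ρt)_B = 89.428 (in km·g/cm³).
e = (18.727 − 31.6) − (52.70272 − 89.428) / 3.26 = −1.61 km.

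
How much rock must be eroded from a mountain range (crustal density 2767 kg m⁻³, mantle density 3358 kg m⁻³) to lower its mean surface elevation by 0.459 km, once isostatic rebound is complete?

2.61 km

Net drop Δ = e − u = e − e ρ_c/ρ_m = e (ρ_m − ρ_c)/ρ_m.
e = Δ ρ_m/(ρ_m − ρ_c) = 0.459 km × 3358/591 = 2.61 km.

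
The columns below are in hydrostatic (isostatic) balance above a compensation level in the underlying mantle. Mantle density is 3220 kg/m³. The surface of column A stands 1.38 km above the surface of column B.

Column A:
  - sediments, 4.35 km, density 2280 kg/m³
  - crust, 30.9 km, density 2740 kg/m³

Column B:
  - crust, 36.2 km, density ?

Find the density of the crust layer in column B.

2820 kg/m³

Take the compensation level at the base of the deeper column (depth z_c below the surface of column A) and equate Σ ρ_i t_i down to z_c; mantle fills any gap and the z_c terms cancel.
Column A: 4.35×2280 + 30.9×2740 + (z_c − 35.25)×3220
Column B: 1.38×0 + 36.2×ρ + (z_c − 1.38 − 36.2)×3220
The z_c×3220 term appears on both sides and cancels. Collect the known terms of each column as K = Σ(ρt)_known − 3220 × (depth of known layers): K_A = 94584 − 3220×35.25 = −18921; K_B = 0 − 3220×(1.38 + 36.2) = −121007.6.
Balance: K_A = K_B + 36.2×ρ, so ρ = (K_A − K_B)/36.2 = 102087/36.2 = 2820 kg/m³.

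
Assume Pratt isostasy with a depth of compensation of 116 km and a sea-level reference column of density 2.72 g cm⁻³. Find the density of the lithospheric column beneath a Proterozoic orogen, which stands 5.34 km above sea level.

2.6 g cm⁻³

Pratt balance: ρ_ref D = ρ (D + h).
ρ = ρ_ref D/(D + h) = 2.72 × 116 km/(116 km + 5.34 km) = 2.6 g cm⁻³.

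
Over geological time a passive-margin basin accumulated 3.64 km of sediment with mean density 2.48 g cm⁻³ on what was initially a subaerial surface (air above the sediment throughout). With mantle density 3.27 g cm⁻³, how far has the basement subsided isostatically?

Subaerial load: s = t ρ_sed / ρ_m = 3.64 km × 2.48/3.27 = 2.76 km.

2.76 km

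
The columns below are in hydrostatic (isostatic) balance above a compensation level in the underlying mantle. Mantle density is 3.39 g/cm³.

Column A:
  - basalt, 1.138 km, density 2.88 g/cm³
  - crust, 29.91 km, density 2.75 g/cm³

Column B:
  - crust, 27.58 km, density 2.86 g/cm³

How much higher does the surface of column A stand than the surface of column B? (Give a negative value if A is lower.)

For any compensation level in the mantle, the mantle terms cancel and isostasy reduces to e = (Σt_A − Σt_B) − (Σ(ρt)_A − Σ(ρt)_B) / ρ_m.
Σt_A = 31.048 km; Σt_B = 27.58 km; Σ(ρt)_A = 85.52994; Σ(ρt)_B = 78.8788 (in km·g/cm³).
e = (31.048 − 27.58) − (85.52994 − 78.8788) / 3.39 = 1.51 km.

1.51 km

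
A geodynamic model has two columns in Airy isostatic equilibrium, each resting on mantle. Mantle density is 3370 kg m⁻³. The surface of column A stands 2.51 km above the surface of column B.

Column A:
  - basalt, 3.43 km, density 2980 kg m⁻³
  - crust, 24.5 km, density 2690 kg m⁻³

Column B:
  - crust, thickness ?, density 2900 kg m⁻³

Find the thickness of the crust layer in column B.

Take the compensation level at the base of the deeper column (depth z_c below the surface of column A) and equate Σ ρ_i t_i down to z_c; mantle fills any gap and the z_c terms cancel.
Column A: 3.43×2980 + 24.5×2690 + (z_c − 27.93)×3370
Column B: 2.51×0 + x×2900 + (z_c − 2.51 − 0 − x)×3370
The z_c×3370 term appears on both sides and cancels. Collect the known terms of each column as K = Σ(ρt)_known − 3370 × (depth of known layers): K_A = 76126.4 − 3370×27.93 = −17997.7; K_B = 0 − 3370×(2.51 + 0) = −8458.7.
Balance: K_A = K_B − x×(3370 − 2900), so x = (K_B − K_A)/(3370 − 2900) = 9539/470 = 20.3 km.

20.3 km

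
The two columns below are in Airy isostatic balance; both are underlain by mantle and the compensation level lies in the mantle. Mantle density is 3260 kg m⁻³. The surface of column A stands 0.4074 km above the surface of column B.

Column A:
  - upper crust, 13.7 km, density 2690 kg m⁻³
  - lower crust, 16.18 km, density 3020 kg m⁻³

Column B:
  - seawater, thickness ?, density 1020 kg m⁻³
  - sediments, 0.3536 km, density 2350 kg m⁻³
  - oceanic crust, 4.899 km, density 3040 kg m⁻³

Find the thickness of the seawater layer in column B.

4 km

Take the compensation level at the base of the deeper column (depth z_c below the surface of column A) and equate Σ ρ_i t_i down to z_c; mantle fills any gap and the z_c terms cancel.
Column A: 13.7×2690 + 16.18×3020 + (z_c − 29.88)×3260
Column B: 0.4074×0 + x×1020 + 0.3536×2350 + 4.899×3040 + (z_c − 0.4074 − 5.2526 − x)×3260
The z_c×3260 term appears on both sides and cancels. Collect the known terms of each column as K = Σ(ρt)_known − 3260 × (depth of known layers): K_A = 85716.6 − 3260×29.88 = −11692.2; K_B = 15723.92 − 3260×(0.4074 + 5.2526) = −2727.68.
Balance: K_A = K_B − x×(3260 − 1020), so x = (K_B − K_A)/(3260 − 1020) = 8964.52/2240 = 4 km.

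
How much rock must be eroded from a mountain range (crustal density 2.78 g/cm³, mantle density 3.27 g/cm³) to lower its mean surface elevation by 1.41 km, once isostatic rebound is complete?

Net drop Δ = e − u = e − e ρ_c/ρ_m = e (ρ_m − ρ_c)/ρ_m.
e = Δ ρ_m/(ρ_m − ρ_c) = 1.41 km × 3.27/0.49 = 9.41 km.

9.41 km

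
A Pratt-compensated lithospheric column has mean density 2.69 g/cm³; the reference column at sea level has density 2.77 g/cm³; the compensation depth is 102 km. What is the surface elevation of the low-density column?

ρ_ref D = ρ (D + h) → h = D (ρ_ref − ρ)/ρ.
h = 102 km × (2.77 − 2.69)/2.69 = 3.03 km.

3.03 km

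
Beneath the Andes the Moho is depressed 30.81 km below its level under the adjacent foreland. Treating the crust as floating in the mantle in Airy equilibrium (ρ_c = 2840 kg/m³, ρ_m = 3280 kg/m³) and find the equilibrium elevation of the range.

Isostatic balance requires: ρ_c h = (ρ_m − ρ_c) r.
h = r (ρ_m − ρ_c) / ρ_c = 30.81 km × (3280 − 2840) / 2840 = 4.77 km.

4.77 km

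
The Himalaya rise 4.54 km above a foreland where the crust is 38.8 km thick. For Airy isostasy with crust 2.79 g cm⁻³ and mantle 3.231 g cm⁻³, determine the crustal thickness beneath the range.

Root depth r = h ρ_c / (ρ_m − ρ_c) = 4.54 km × 2.79 / 0.441 = 28.72 km.
Total thickness = T + h + r = 38.8 km + 4.54 km + 28.72 km = 72.1 km.

72.1 km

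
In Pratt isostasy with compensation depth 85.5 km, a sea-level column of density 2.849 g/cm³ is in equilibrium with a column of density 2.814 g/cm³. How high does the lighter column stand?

1.06 km

ρ_ref D = ρ (D + h) → h = D (ρ_ref − ρ)/ρ.
h = 85.5 km × (2.849 − 2.814)/2.814 = 1.06 km.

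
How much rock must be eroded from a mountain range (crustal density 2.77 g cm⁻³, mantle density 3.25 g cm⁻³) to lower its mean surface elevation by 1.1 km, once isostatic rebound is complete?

Net drop Δ = e − u = e − e ρ_c/ρ_m = e (ρ_m − ρ_c)/ρ_m.
e = Δ ρ_m/(ρ_m − ρ_c) = 1.1 km × 3.25/0.48 = 7.45 km.

7.45 km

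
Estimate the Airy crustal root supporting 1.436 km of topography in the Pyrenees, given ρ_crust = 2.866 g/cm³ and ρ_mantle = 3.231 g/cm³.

Balancing pressure at the compensation depth: the weight of the topography is balanced by the buoyancy of the root, ρ_c h = (ρ_m − ρ_c) r.
r = h · ρ_c / (ρ_m − ρ_c) = 1.436 km × 2.866 / (3.231 − 2.866) = 11.3 km.

11.3 km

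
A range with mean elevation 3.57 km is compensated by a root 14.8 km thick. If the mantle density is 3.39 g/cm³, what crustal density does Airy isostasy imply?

2.73 g/cm³

ρ_c h = (ρ_m − ρ_c) r → ρ_c (h + r) = ρ_m r → ρ_c = ρ_m r / (h + r).
ρ_c = 3.39 × 14.8 km / (3.57 km + 14.8 km) = 2.73 g/cm³.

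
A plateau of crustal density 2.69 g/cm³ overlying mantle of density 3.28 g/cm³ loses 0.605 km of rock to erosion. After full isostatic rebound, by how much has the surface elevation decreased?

0.109 km

Rebound u = e ρ_c/ρ_m = 0.605 km × 2.69/3.28 = 0.4962 km.
Net surface drop = e − u = 0.605 km − 0.4962 km = e (ρ_m − ρ_c)/ρ_m = 0.109 km.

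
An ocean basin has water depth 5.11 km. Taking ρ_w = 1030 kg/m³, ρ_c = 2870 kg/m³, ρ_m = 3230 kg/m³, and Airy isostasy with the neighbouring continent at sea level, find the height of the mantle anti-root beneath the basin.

Equating mass per unit area of the two columns: replacing crust with seawater at the top is compensated by replacing crust with mantle at the base: d (ρ_c − ρ_w) = a (ρ_m − ρ_c).
a = d (ρ_c − ρ_w)/(ρ_m − ρ_c) = 5.11 km × 1840/360 = 26.1 km.

26.1 km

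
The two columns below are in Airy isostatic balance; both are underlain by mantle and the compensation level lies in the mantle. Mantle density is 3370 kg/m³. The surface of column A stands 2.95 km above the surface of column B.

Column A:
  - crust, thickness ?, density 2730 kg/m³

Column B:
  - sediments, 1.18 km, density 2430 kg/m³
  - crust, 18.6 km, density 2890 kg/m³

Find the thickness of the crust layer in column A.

31.2 km

Take the compensation level at the base of the deeper column (depth z_c below the surface of column A) and equate Σ ρ_i t_i down to z_c; mantle fills any gap and the z_c terms cancel.
Column A: x×2730 + (z_c − 0 − x)×3370
Column B: 2.95×0 + 1.18×2430 + 18.6×2890 + (z_c − 2.95 − 19.78)×3370
The z_c×3370 term appears on both sides and cancels. Collect the known terms of each column as K = Σ(ρt)_known − 3370 × (depth of known layers): K_A = 0 − 3370×0 = 0; K_B = 56621.4 − 3370×(2.95 + 19.78) = −19978.7.
Balance: K_A − x×(3370 − 2730) = K_B, so x = (K_A − K_B)/(3370 − 2730) = 19978.7/640 = 31.2 km.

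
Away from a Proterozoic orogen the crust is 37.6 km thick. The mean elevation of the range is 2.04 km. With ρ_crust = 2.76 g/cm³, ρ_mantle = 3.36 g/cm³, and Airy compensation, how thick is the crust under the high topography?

Root depth r = h ρ_c / (ρ_m − ρ_c) = 2.04 km × 2.76 / 0.6 = 9.384 km.
Total thickness = T + h + r = 37.6 km + 2.04 km + 9.384 km = 49 km.

49 km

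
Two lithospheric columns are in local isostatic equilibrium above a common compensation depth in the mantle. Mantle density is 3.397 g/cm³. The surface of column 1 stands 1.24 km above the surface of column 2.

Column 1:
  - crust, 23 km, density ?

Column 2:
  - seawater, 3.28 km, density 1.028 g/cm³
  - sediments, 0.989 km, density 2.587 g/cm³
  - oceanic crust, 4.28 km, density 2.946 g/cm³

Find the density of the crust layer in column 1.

Take the compensation level at the base of the deeper column (depth z_c below the surface of column 1) and equate Σ ρ_i t_i down to z_c; mantle fills any gap and the z_c terms cancel.
Column 1: 23×ρ + (z_c − 23)×3.397
Column 2: 1.24×0 + 3.28×1.028 + 0.989×2.587 + 4.28×2.946 + (z_c − 1.24 − 8.549)×3.397
The z_c×3.397 term appears on both sides and cancels. Collect the known terms of each column as K = Σ(ρt)_known − 3.397 × (depth of known layers): K_1 = 0 − 3.397×23 = −78.131; K_2 = 18.539263 − 3.397×(1.24 + 8.549) = −14.71397.
Balance: K_1 + 23×ρ = K_2, so ρ = (K_2 − K_1)/23 = 63.417/23 = 2.76 g/cm³.

2.76 g/cm³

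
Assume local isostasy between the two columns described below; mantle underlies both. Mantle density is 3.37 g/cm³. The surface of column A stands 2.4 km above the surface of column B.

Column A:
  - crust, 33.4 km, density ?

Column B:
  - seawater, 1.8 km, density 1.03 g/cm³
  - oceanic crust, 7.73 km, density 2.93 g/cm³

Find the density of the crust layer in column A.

Take the compensation level at the base of the deeper column (depth z_c below the surface of column A) and equate Σ ρ_i t_i down to z_c; mantle fills any gap and the z_c terms cancel.
Column A: 33.4×ρ + (z_c − 33.4)×3.37
Column B: 2.4×0 + 1.8×1.03 + 7.73×2.93 + (z_c − 2.4 − 9.53)×3.37
The z_c×3.37 term appears on both sides and cancels. Collect the known terms of each column as K = Σ(ρt)_known − 3.37 × (depth of known layers): K_A = 0 − 3.37×33.4 = −112.558; K_B = 24.5029 − 3.37×(2.4 + 9.53) = −15.7012.
Balance: K_A + 33.4×ρ = K_B, so ρ = (K_B − K_A)/33.4 = 96.8568/33.4 = 2.9 g/cm³.

2.9 g/cm³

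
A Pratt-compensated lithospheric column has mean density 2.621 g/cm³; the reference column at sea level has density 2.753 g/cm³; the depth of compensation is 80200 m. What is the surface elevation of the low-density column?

4040 m

ρ_ref D = ρ (D + h) → h = D (ρ_ref − ρ)/ρ.
h = 80200 m × (2.753 − 2.621)/2.621 = 4040 m.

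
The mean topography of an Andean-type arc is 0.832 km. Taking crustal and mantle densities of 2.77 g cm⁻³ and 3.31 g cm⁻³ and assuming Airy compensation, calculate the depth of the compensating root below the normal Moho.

4.27 km

Isostatic balance requires: the weight of the topography is balanced by the buoyancy of the root, ρ_c h = (ρ_m − ρ_c) r.
r = h · ρ_c / (ρ_m − ρ_c) = 0.832 km × 2.77 / (3.31 − 2.77) = 4.27 km.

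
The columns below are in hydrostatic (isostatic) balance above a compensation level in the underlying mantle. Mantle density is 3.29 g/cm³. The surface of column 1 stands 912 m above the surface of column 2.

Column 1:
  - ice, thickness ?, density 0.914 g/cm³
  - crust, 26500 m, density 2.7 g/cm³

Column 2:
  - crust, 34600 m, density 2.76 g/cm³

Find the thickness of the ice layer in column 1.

Take the compensation level at the base of the deeper column (depth z_c below the surface of column 1) and equate Σ ρ_i t_i down to z_c; mantle fills any gap and the z_c terms cancel.
Column 1: x×0.914 + 26500×2.7 + (z_c − 26500 − x)×3.29
Column 2: 912×0 + 34600×2.76 + (z_c − 912 − 34600)×3.29
The z_c×3.29 term appears on both sides and cancels. Collect the known terms of each column as K = Σ(ρt)_known − 3.29 × (depth of known layers): K_1 = 71550 − 3.29×26500 = −15635; K_2 = 95496 − 3.29×(912 + 34600) = −21338.48.
Balance: K_1 − x×(3.29 − 0.914) = K_2, so x = (K_1 − K_2)/(3.29 − 0.914) = 5703.48/2.376 = 2400 m.

2400 m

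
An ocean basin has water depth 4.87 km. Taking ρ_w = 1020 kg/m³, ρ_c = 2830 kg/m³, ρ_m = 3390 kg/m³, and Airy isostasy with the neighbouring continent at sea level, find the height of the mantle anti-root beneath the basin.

By Archimedes' principle applied to the lithosphere: replacing crust with seawater at the top is compensated by replacing crust with mantle at the base: d (ρ_c − ρ_w) = a (ρ_m − ρ_c).
a = d (ρ_c − ρ_w)/(ρ_m − ρ_c) = 4.87 km × 1810/560 = 15.7 km.

15.7 km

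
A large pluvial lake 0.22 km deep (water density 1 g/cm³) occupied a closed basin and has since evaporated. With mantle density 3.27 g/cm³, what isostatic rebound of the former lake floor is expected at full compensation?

u = d ρ_w/ρ_m = 0.22 km × 1/3.27 = 0.0673 km.

0.0673 km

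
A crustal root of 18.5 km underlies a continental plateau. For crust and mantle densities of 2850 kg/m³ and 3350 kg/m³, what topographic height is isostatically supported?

Equating mass per unit area of the two columns: ρ_c h = (ρ_m − ρ_c) r.
h = r (ρ_m − ρ_c) / ρ_c = 18.5 km × (3350 − 2850) / 2850 = 3.25 km.

3.25 km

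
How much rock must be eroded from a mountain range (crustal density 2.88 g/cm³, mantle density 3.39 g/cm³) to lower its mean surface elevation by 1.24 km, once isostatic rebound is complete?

Net drop Δ = e − u = e − e ρ_c/ρ_m = e (ρ_m − ρ_c)/ρ_m.
e = Δ ρ_m/(ρ_m − ρ_c) = 1.24 km × 3.39/0.51 = 8.24 km.

8.24 km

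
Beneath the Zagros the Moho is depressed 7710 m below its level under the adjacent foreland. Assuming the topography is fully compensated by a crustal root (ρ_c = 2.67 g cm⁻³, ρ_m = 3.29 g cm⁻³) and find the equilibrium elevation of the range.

1790 m

By Archimedes' principle applied to the lithosphere: ρ_c h = (ρ_m − ρ_c) r.
h = r (ρ_m − ρ_c) / ρ_c = 7710 m × (3.29 − 2.67) / 2.67 = 1790 m.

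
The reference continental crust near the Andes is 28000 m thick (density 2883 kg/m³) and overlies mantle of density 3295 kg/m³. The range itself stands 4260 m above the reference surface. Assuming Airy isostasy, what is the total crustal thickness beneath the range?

62100 m

Root depth r = h ρ_c / (ρ_m − ρ_c) = 4260 m × 2883 / 412 = 29810 m.
Total thickness = T + h + r = 28000 m + 4260 m + 29810 m = 62100 m.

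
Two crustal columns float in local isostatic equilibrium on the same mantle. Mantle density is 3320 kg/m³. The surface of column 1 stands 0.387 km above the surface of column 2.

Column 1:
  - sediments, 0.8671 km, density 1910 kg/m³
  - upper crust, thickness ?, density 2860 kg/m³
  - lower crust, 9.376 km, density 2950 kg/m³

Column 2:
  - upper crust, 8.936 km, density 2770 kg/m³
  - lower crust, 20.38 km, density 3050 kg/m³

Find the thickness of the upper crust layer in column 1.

15.2 km

Take the compensation level at the base of the deeper column (depth z_c below the surface of column 1) and equate Σ ρ_i t_i down to z_c; mantle fills any gap and the z_c terms cancel.
Column 1: 0.8671×1910 + x×2860 + 9.376×2950 + (z_c − 10.2431 − x)×3320
Column 2: 0.387×0 + 8.936×2770 + 20.38×3050 + (z_c − 0.387 − 29.316)×3320
The z_c×3320 term appears on both sides and cancels. Collect the known terms of each column as K = Σ(ρt)_known − 3320 × (depth of known layers): K_1 = 29315.361 − 3320×10.2431 = −4691.731; K_2 = 86911.72 − 3320×(0.387 + 29.316) = −11702.24.
Balance: K_1 − x×(3320 − 2860) = K_2, so x = (K_1 − K_2)/(3320 − 2860) = 7010.51/460 = 15.2 km.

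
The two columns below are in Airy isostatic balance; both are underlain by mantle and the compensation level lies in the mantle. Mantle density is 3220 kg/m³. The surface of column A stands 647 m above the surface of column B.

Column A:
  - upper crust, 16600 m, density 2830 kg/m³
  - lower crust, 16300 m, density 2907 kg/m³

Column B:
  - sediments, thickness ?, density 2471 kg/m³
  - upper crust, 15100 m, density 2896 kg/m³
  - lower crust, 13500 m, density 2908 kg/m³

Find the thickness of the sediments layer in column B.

518 m

Take the compensation level at the base of the deeper column (depth z_c below the surface of column A) and equate Σ ρ_i t_i down to z_c; mantle fills any gap and the z_c terms cancel.
Column A: 16600×2830 + 16300×2907 + (z_c − 32900)×3220
Column B: 647×0 + x×2471 + 15100×2896 + 13500×2908 + (z_c − 647 − 28600 − x)×3220
The z_c×3220 term appears on both sides and cancels. Collect the known terms of each column as K = Σ(ρt)_known − 3220 × (depth of known layers): K_A = 94362100 − 3220×32900 = −11575900; K_B = 82987600 − 3220×(647 + 28600) = −11187740.
Balance: K_A = K_B − x×(3220 − 2471), so x = (K_B − K_A)/(3220 − 2471) = 388160/749 = 518 m.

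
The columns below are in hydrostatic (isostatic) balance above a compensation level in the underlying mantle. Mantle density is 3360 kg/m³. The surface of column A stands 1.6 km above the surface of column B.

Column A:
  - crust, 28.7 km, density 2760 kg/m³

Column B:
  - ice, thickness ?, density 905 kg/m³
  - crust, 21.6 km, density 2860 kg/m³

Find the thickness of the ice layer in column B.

Take the compensation level at the base of the deeper column (depth z_c below the surface of column A) and equate Σ ρ_i t_i down to z_c; mantle fills any gap and the z_c terms cancel.
Column A: 28.7×2760 + (z_c − 28.7)×3360
Column B: 1.6×0 + x×905 + 21.6×2860 + (z_c − 1.6 − 21.6 − x)×3360
The z_c×3360 term appears on both sides and cancels. Collect the known terms of each column as K = Σ(ρt)_known − 3360 × (depth of known layers): K_A = 79212 − 3360×28.7 = −17220; K_B = 61776 − 3360×(1.6 + 21.6) = −16176.
Balance: K_A = K_B − x×(3360 − 905), so x = (K_B − K_A)/(3360 − 905) = 1044/2455 = 0.425 km.

0.425 km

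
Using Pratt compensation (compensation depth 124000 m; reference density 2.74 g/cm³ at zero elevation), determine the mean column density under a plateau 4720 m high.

Pratt balance: ρ_ref D = ρ (D + h).
ρ = ρ_ref D/(D + h) = 2.74 × 124000 m/(124000 m + 4720 m) = 2.64 g/cm³.

2.64 g/cm³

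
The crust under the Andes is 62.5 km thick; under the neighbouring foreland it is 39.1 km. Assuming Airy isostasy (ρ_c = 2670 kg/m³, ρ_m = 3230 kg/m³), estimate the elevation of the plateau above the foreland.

4.06 km

Excess crust Δ = 62.5 km − 39.1 km = 23.4 km, split between elevation h and root r with h + r = Δ.
Airy balance ρ_c h = (ρ_m − ρ_c) r gives r = h ρ_c/(ρ_m − ρ_c), so h (1 + ρ_c/(ρ_m − ρ_c)) = Δ, i.e. h = Δ (ρ_m − ρ_c)/ρ_m.
h = 23.4 km × 560/3230 = 4.06 km.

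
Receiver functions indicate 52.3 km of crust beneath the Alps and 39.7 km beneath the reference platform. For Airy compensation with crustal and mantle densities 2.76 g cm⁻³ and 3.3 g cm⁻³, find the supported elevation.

Excess crust Δ = 52.3 km − 39.7 km = 12.6 km, split between elevation h and root r with h + r = Δ.
Airy balance ρ_c h = (ρ_m − ρ_c) r gives r = h ρ_c/(ρ_m − ρ_c), so h (1 + ρ_c/(ρ_m − ρ_c)) = Δ, i.e. h = Δ (ρ_m − ρ_c)/ρ_m.
h = 12.6 km × 0.54/3.3 = 2.06 km.

2.06 km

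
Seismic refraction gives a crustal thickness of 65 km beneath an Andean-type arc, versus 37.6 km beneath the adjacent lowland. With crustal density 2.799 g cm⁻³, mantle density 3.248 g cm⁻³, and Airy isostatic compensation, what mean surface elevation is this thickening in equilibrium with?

3.79 km

Excess crust Δ = 65 km − 37.6 km = 27.4 km, split between elevation h and root r with h + r = Δ.
Airy balance ρ_c h = (ρ_m − ρ_c) r gives r = h ρ_c/(ρ_m − ρ_c), so h (1 + ρ_c/(ρ_m − ρ_c)) = Δ, i.e. h = Δ (ρ_m − ρ_c)/ρ_m.
h = 27.4 km × 0.449/3.248 = 3.79 km.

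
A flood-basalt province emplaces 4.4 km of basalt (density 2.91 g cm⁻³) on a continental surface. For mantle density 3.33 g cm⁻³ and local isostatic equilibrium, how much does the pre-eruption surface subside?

3.85 km

Subaerial loading: s = t ρ_load / ρ_m.
s = 4.4 km × 2.91/3.33 = 3.85 km.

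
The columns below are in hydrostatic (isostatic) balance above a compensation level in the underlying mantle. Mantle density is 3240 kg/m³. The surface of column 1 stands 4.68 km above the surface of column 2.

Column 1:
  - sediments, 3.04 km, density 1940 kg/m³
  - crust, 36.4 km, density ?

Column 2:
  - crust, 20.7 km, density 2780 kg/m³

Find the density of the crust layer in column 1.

2670 kg/m³

Take the compensation level at the base of the deeper column (depth z_c below the surface of column 1) and equate Σ ρ_i t_i down to z_c; mantle fills any gap and the z_c terms cancel.
Column 1: 3.04×1940 + 36.4×ρ + (z_c − 39.44)×3240
Column 2: 4.68×0 + 20.7×2780 + (z_c − 4.68 − 20.7)×3240
The z_c×3240 term appears on both sides and cancels. Collect the known terms of each column as K = Σ(ρt)_known − 3240 × (depth of known layers): K_1 = 5897.6 − 3240×39.44 = −121888; K_2 = 57546 − 3240×(4.68 + 20.7) = −24685.2.
Balance: K_1 + 36.4×ρ = K_2, so ρ = (K_2 − K_1)/36.4 = 97202.8/36.4 = 2670 kg/m³.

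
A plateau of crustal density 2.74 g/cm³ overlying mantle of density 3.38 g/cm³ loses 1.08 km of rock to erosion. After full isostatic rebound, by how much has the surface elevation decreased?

0.204 km

Rebound u = e ρ_c/ρ_m = 1.08 km × 2.74/3.38 = 0.8755 km.
Net surface drop = e − u = 1.08 km − 0.8755 km = e (ρ_m − ρ_c)/ρ_m = 0.204 km.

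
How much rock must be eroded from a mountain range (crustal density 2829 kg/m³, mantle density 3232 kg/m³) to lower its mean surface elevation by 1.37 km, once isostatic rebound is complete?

11 km

Net drop Δ = e − u = e − e ρ_c/ρ_m = e (ρ_m − ρ_c)/ρ_m.
e = Δ ρ_m/(ρ_m − ρ_c) = 1.37 km × 3232/403 = 11 km.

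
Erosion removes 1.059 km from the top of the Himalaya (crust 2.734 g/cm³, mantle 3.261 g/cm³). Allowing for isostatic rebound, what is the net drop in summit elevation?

0.171 km

Rebound u = e ρ_c/ρ_m = 1.059 km × 2.734/3.261 = 0.8879 km.
Net surface drop = e − u = 1.059 km − 0.8879 km = e (ρ_m − ρ_c)/ρ_m = 0.171 km.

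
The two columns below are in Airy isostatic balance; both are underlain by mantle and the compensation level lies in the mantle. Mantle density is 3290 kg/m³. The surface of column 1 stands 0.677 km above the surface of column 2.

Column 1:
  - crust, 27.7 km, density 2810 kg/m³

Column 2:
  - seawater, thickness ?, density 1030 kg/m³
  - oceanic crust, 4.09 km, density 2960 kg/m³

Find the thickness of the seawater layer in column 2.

4.3 km

Take the compensation level at the base of the deeper column (depth z_c below the surface of column 1) and equate Σ ρ_i t_i down to z_c; mantle fills any gap and the z_c terms cancel.
Column 1: 27.7×2810 + (z_c − 27.7)×3290
Column 2: 0.677×0 + x×1030 + 4.09×2960 + (z_c − 0.677 − 4.09 − x)×3290
The z_c×3290 term appears on both sides and cancels. Collect the known terms of each column as K = Σ(ρt)_known − 3290 × (depth of known layers): K_1 = 77837 − 3290×27.7 = −13296; K_2 = 12106.4 − 3290×(0.677 + 4.09) = −3577.03.
Balance: K_1 = K_2 − x×(3290 − 1030), so x = (K_2 − K_1)/(3290 − 1030) = 9718.97/2260 = 4.3 km.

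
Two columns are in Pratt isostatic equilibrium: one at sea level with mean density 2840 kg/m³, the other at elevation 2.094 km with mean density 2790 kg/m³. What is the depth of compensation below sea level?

117 km

ρ_ref D = ρ (D + h) → D (ρ_ref − ρ) = ρ h.
D = ρ h/(ρ_ref − ρ) = 2790 × 2.094 km/(2840 − 2790) = 117 km.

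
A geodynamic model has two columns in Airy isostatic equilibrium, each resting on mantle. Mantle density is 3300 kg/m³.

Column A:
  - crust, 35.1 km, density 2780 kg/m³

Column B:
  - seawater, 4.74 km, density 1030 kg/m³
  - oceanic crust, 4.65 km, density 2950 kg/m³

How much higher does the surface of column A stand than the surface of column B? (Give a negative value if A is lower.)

1.78 km

For any compensation level in the mantle, the mantle terms cancel and isostasy reduces to e = (Σt_A − Σt_B) − (Σ(ρt)_A − Σ(ρt)_B) / ρ_m.
Σt_A = 35.1 km; Σt_B = 9.39 km; Σ(ρt)_A = 97578; Σ(ρt)_B = 18599.7 (in km·kg/m³).
e = (35.1 − 9.39) − (97578 − 18599.7) / 3300 = 1.78 km.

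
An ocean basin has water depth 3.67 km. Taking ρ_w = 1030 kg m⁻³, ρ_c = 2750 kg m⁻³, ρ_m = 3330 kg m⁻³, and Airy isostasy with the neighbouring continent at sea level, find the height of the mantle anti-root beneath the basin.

10.9 km

In Airy isostatic equilibrium: replacing crust with seawater at the top is compensated by replacing crust with mantle at the base: d (ρ_c − ρ_w) = a (ρ_m − ρ_c).
a = d (ρ_c − ρ_w)/(ρ_m − ρ_c) = 3.67 km × 1720/580 = 10.9 km.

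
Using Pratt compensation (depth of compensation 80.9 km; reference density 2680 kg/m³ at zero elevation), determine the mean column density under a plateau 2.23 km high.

Pratt balance: ρ_ref D = ρ (D + h).
ρ = ρ_ref D/(D + h) = 2680 × 80.9 km/(80.9 km + 2.23 km) = 2610 kg/m³.

2610 kg/m³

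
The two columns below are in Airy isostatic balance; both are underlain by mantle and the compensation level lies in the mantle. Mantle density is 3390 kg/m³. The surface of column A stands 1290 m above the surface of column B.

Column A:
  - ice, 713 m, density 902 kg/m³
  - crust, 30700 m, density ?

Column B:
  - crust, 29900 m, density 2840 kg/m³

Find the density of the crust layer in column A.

Take the compensation level at the base of the deeper column (depth z_c below the surface of column A) and equate Σ ρ_i t_i down to z_c; mantle fills any gap and the z_c terms cancel.
Column A: 713×902 + 30700×ρ + (z_c − 31413)×3390
Column B: 1290×0 + 29900×2840 + (z_c − 1290 − 29900)×3390
The z_c×3390 term appears on both sides and cancels. Collect the known terms of each column as K = Σ(ρt)_known − 3390 × (depth of known layers): K_A = 643126 − 3390×31413 = −105846944; K_B = 84916000 − 3390×(1290 + 29900) = −20818100.
Balance: K_A + 30700×ρ = K_B, so ρ = (K_B − K_A)/30700 = 85028800/30700 = 2770 kg/m³.

2770 kg/m³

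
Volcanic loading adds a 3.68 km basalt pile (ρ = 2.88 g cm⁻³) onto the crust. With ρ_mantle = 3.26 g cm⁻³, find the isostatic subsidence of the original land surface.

Subaerial loading: s = t ρ_load / ρ_m.
s = 3.68 km × 2.88/3.26 = 3.25 km.

3.25 km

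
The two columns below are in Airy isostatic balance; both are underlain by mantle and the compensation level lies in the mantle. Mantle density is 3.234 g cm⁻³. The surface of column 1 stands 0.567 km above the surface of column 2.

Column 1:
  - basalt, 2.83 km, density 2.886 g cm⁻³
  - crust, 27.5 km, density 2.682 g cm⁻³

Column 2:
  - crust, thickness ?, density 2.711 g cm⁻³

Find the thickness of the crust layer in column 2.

Take the compensation level at the base of the deeper column (depth z_c below the surface of column 1) and equate Σ ρ_i t_i down to z_c; mantle fills any gap and the z_c terms cancel.
Column 1: 2.83×2.886 + 27.5×2.682 + (z_c − 30.33)×3.234
Column 2: 0.567×0 + x×2.711 + (z_c − 0.567 − 0 − x)×3.234
The z_c×3.234 term appears on both sides and cancels. Collect the known terms of each column as K = Σ(ρt)_known − 3.234 × (depth of known layers): K_1 = 81.92238 − 3.234×30.33 = −16.16484; K_2 = 0 − 3.234×(0.567 + 0) = −1.833678.
Balance: K_1 = K_2 − x×(3.234 − 2.711), so x = (K_2 − K_1)/(3.234 − 2.711) = 14.3312/0.523 = 27.4 km.

27.4 km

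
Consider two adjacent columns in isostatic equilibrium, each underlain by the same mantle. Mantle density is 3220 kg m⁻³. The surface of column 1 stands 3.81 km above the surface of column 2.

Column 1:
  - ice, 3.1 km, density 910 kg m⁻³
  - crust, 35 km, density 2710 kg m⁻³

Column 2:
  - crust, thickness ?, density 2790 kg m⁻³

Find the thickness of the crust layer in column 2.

Take the compensation level at the base of the deeper column (depth z_c below the surface of column 1) and equate Σ ρ_i t_i down to z_c; mantle fills any gap and the z_c terms cancel.
Column 1: 3.1×910 + 35×2710 + (z_c − 38.1)×3220
Column 2: 3.81×0 + x×2790 + (z_c − 3.81 − 0 − x)×3220
The z_c×3220 term appears on both sides and cancels. Collect the known terms of each column as K = Σ(ρt)_known − 3220 × (depth of known layers): K_1 = 97671 − 3220×38.1 = −25011; K_2 = 0 − 3220×(3.81 + 0) = −12268.2.
Balance: K_1 = K_2 − x×(3220 − 2790), so x = (K_2 − K_1)/(3220 − 2790) = 12742.8/430 = 29.6 km.

29.6 km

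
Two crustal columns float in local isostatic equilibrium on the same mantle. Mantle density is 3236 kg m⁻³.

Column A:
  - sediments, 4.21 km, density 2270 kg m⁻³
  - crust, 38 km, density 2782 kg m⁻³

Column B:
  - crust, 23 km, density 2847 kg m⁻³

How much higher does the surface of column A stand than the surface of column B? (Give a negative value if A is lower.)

For any compensation level in the mantle, the mantle terms cancel and isostasy reduces to e = (Σt_A − Σt_B) − (Σ(ρt)_A − Σ(ρt)_B) / ρ_m.
Σt_A = 42.21 km; Σt_B = 23 km; Σ(ρt)_A = 115272.7; Σ(ρt)_B = 65481 (in km·kg m⁻³).
e = (42.21 − 23) − (115272.7 − 65481) / 3236 = 3.82 km.

3.82 km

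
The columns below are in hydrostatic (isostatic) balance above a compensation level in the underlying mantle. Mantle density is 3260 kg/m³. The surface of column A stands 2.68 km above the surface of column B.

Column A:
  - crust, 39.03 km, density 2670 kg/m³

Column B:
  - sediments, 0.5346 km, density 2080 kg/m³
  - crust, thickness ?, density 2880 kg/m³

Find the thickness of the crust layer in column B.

Take the compensation level at the base of the deeper column (depth z_c below the surface of column A) and equate Σ ρ_i t_i down to z_c; mantle fills any gap and the z_c terms cancel.
Column A: 39.03×2670 + (z_c − 39.03)×3260
Column B: 2.68×0 + 0.5346×2080 + x×2880 + (z_c − 2.68 − 0.5346 − x)×3260
The z_c×3260 term appears on both sides and cancels. Collect the known terms of each column as K = Σ(ρt)_known − 3260 × (depth of known layers): K_A = 104210.1 − 3260×39.03 = −23027.7; K_B = 1111.968 − 3260×(2.68 + 0.5346) = −9367.628.
Balance: K_A = K_B − x×(3260 − 2880), so x = (K_B − K_A)/(3260 − 2880) = 13660.1/380 = 35.9 km.

35.9 km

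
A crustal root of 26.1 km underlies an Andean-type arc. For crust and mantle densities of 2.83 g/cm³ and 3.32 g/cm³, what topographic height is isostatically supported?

For local isostatic compensation: ρ_c h = (ρ_m − ρ_c) r.
h = r (ρ_m − ρ_c) / ρ_c = 26.1 km × (3.32 − 2.83) / 2.83 = 4.52 km.

4.52 km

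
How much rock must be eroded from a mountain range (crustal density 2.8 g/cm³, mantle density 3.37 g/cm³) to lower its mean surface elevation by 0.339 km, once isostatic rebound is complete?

2 km

Net drop Δ = e − u = e − e ρ_c/ρ_m = e (ρ_m − ρ_c)/ρ_m.
e = Δ ρ_m/(ρ_m − ρ_c) = 0.339 km × 3.37/0.57 = 2 km.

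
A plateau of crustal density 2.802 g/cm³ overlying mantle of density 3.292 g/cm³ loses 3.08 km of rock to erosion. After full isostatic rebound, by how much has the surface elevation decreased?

0.458 km

Rebound u = e ρ_c/ρ_m = 3.08 km × 2.802/3.292 = 2.622 km.
Net surface drop = e − u = 3.08 km − 2.622 km = e (ρ_m − ρ_c)/ρ_m = 0.458 km.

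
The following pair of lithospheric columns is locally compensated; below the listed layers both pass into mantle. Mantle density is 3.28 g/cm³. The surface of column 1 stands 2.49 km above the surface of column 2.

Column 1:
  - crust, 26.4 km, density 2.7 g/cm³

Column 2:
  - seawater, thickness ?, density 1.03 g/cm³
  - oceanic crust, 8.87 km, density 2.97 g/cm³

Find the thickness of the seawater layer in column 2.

1.95 km

Take the compensation level at the base of the deeper column (depth z_c below the surface of column 1) and equate Σ ρ_i t_i down to z_c; mantle fills any gap and the z_c terms cancel.
Column 1: 26.4×2.7 + (z_c − 26.4)×3.28
Column 2: 2.49×0 + x×1.03 + 8.87×2.97 + (z_c − 2.49 − 8.87 − x)×3.28
The z_c×3.28 term appears on both sides and cancels. Collect the known terms of each column as K = Σ(ρt)_known − 3.28 × (depth of known layers): K_1 = 71.28 − 3.28×26.4 = −15.312; K_2 = 26.3439 − 3.28×(2.49 + 8.87) = −10.9169.
Balance: K_1 = K_2 − x×(3.28 − 1.03), so x = (K_2 − K_1)/(3.28 − 1.03) = 4.3951/2.25 = 1.95 km.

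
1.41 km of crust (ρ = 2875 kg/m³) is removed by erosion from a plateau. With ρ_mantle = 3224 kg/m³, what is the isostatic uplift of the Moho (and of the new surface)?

Unloading: uplift u = e ρ_c/ρ_m = 1.41 km × 2875/3224 = 1.26 km.

1.26 km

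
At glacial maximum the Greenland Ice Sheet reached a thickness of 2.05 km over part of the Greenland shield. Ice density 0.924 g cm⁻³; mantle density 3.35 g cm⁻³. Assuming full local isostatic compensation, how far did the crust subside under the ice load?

0.565 km

Equating mass per unit area of the two columns: the ice load ρ_ice t is balanced by mantle displaced below, ρ_m s.
s = t ρ_ice / ρ_m = 2.05 km × 0.924/3.35 = 0.565 km.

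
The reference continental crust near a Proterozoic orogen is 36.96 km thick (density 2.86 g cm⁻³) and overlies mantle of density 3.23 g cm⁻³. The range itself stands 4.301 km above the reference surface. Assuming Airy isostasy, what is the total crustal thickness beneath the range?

74.5 km

Root depth r = h ρ_c / (ρ_m − ρ_c) = 4.301 km × 2.86 / 0.37 = 33.25 km.
Total thickness = T + h + r = 36.96 km + 4.301 km + 33.25 km = 74.5 km.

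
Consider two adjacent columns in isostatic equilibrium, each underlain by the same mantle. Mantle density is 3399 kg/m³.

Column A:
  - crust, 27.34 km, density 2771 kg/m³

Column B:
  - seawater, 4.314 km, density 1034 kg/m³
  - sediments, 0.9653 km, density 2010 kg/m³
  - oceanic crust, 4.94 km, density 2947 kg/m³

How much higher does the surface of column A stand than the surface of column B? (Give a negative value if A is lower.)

For any compensation level in the mantle, the mantle terms cancel and isostasy reduces to e = (Σt_A − Σt_B) − (Σ(ρt)_A − Σ(ρt)_B) / ρ_m.
Σt_A = 27.34 km; Σt_B = 10.2193 km; Σ(ρt)_A = 75759.14; Σ(ρt)_B = 20959.109 (in km·kg/m³).
e = (27.34 − 10.2193) − (75759.14 − 20959.109) / 3399 = 0.998 km.

0.998 km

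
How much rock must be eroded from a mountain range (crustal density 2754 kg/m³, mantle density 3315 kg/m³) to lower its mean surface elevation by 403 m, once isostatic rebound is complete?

2380 m

Net drop Δ = e − u = e − e ρ_c/ρ_m = e (ρ_m − ρ_c)/ρ_m.
e = Δ ρ_m/(ρ_m − ρ_c) = 403 m × 3315/561 = 2380 m.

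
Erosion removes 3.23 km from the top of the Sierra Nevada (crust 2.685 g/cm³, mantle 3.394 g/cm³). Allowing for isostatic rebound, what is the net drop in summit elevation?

0.675 km

Rebound u = e ρ_c/ρ_m = 3.23 km × 2.685/3.394 = 2.555 km.
Net surface drop = e − u = 3.23 km − 2.555 km = e (ρ_m − ρ_c)/ρ_m = 0.675 km.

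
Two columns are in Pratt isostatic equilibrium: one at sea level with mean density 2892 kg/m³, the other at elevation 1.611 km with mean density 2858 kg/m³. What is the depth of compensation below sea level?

135 km

ρ_ref D = ρ (D + h) → D (ρ_ref − ρ) = ρ h.
D = ρ h/(ρ_ref − ρ) = 2858 × 1.611 km/(2892 − 2858) = 135 km.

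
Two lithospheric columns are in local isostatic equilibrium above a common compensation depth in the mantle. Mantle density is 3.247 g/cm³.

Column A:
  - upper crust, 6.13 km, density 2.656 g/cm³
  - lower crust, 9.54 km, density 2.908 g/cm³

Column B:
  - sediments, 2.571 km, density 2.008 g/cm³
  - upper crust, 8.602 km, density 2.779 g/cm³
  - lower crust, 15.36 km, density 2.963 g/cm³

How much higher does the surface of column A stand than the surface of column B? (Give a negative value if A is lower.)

For any compensation level in the mantle, the mantle terms cancel and isostasy reduces to e = (Σt_A − Σt_B) − (Σ(ρt)_A − Σ(ρt)_B) / ρ_m.
Σt_A = 15.67 km; Σt_B = 26.533 km; Σ(ρt)_A = 44.0236; Σ(ρt)_B = 74.579206 (in km·g/cm³).
e = (15.67 − 26.533) − (44.0236 − 74.579206) / 3.247 = −1.45 km.

−1.45 km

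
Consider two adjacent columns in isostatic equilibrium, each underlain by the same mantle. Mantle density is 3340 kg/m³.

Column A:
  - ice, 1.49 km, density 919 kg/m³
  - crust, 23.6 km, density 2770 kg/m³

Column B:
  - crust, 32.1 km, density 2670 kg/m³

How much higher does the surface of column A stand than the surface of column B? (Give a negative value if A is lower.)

−1.33 km

For any compensation level in the mantle, the mantle terms cancel and isostasy reduces to e = (Σt_A − Σt_B) − (Σ(ρt)_A − Σ(ρt)_B) / ρ_m.
Σt_A = 25.09 km; Σt_B = 32.1 km; Σ(ρt)_A = 66741.31; Σ(ρt)_B = 85707 (in km·kg/m³).
e = (25.09 − 32.1) − (66741.31 − 85707) / 3340 = −1.33 km.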